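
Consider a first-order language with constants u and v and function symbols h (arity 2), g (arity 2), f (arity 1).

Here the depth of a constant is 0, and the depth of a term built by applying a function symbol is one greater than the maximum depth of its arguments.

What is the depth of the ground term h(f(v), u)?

depth(f(v)) = 1 + depth(v) = 1 + 0 = 1
depth(h(f(v), u)) = 1 + max(1, 0) = 2

2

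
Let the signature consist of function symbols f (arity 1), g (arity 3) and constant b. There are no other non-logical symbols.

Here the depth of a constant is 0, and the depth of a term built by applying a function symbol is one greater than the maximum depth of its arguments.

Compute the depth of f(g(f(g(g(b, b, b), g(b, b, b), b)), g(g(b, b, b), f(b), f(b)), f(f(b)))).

depth(g(b, b, b)) = 1 + max(0, 0, 0) = 1
depth(g(g(b, b, b), g(b, b, b), b)) = 1 + max(1, 1, 0) = 2
depth(f(g(g(b, b, b), g(b, b, b), b))) = 1 + depth(g(g(b, b, b), g(b, b, b), b)) = 1 + 2 = 3
depth(f(b)) = 1 + depth(b) = 1 + 0 = 1
depth(g(g(b, b, b), f(b), f(b))) = 1 + max(1, 1, 1) = 2
depth(f(f(b))) = 1 + depth(f(b)) = 1 + 1 = 2
depth(g(f(g(g(b, b, b), g(b, b, b), b)), g(g(b, b, b), f(b), f(b)), f(f(b)))) = 1 + max(3, 2, 2) = 4
depth(f(g(f(g(g(b, b, b), g(b, b, b), b)), g(g(b, b, b), f(b), f(b)), f(f(b))))) = 1 + depth(g(f(g(g(b, b, b), g(b, b, b), b)), g(g(b, b, b), f(b), f(b)), f(f(b)))) = 1 + 4 = 5

5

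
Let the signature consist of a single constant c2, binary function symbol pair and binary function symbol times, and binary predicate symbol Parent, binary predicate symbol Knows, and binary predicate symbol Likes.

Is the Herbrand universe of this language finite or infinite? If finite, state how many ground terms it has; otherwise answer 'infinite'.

infinite

The signature has at least one function symbol (pair, arity 2) and at least one constant (c2).
Iterating pair gives infinitely many distinct ground terms: c2, pair(c2, c2), pair(pair(c2, c2), pair(c2, c2)), ...
So the Herbrand universe is infinite.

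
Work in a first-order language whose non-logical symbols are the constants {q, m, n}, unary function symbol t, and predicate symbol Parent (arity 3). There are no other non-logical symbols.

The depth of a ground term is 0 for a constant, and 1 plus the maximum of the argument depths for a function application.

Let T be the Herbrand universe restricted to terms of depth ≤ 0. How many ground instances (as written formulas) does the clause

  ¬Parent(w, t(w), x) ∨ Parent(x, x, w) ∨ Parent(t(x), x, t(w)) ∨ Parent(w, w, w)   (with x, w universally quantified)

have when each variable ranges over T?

9

Ground terms of depth ≤ 0:
  Let N_k count ground terms of depth at most k. Each non-constant term of depth ≤ k is some function symbol applied to depth-≤(k−1) arguments, giving N_k = 3 + N_{k-1}.
  N_0 = 3
So there are 3 ground terms available for substitution.
The body mentions every one of the 2 quantified variables; since ground terms form a free algebra, no two substitutions collapse to the same formula.
Number of ground instances = 3^2 = 9.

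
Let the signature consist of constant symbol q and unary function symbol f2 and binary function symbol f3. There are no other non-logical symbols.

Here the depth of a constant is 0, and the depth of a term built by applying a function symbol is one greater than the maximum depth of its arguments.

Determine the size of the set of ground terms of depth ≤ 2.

Let N_k = |{terms of depth ≤ k}|. Then N_0 = 1 and N_k = 1 + N_{k-1} + N_{k-1}^2 for k ≥ 1 (one summand per function symbol, arity giving the exponent).
N_0 = 1
N_1 = 1 + 1 + 1^2 = 3
N_2 = 1 + 3 + 3^2 = 13

13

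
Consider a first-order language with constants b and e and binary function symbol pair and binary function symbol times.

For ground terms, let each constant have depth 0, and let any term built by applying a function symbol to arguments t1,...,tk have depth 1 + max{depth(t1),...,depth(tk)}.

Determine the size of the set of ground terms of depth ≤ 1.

10

If N_k denotes the number of depth-≤k ground terms, the 2 constants give N_0 = 2, and each function symbol of arity r contributes N_{k-1}^r new terms at level k: N_k = 2 + N_{k-1}^2 + N_{k-1}^2.
N_0 = 2
N_1 = 2 + 2^2 + 2^2 = 10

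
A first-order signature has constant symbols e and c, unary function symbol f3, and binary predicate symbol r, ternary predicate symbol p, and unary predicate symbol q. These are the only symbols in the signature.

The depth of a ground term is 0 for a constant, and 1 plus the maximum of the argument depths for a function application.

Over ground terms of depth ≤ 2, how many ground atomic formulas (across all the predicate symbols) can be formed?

258

First count ground terms of depth ≤ 2.
Write N_k for the number of ground terms of depth ≤ k. A term of depth ≤ k is either a constant or a function symbol applied to arguments of depth ≤ k−1, so N_k = 2 + N_{k-1}.
N_0 = 2
N_1 = 2 + 2 = 4
N_2 = 2 + 4 = 6
Explicitly: e, c, f3(e), f3(c), f3(f3(e)), f3(f3(c)).
So |H| = 6.
A ground atom is a predicate applied to a tuple of terms from H, so the count is the sum over predicates of |H|^arity:
  r: 6^2 = 36;  p: 6^3 = 216;  q: 6
Total ground atoms: 36 + 216 + 6 = 258.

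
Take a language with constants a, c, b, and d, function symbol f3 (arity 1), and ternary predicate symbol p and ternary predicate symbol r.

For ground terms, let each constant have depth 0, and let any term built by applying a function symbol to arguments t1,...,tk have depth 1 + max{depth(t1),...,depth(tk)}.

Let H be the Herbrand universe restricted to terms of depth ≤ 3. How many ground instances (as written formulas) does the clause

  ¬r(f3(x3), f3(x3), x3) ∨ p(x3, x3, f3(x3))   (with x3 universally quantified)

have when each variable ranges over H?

16

Ground terms of depth ≤ 3:
  Let N_k count ground terms of depth at most k. Each non-constant term of depth ≤ k is some function symbol applied to depth-≤(k−1) arguments, giving N_k = 4 + N_{k-1}.
  N_0 = 4
  N_1 = 4 + 4 = 8
  N_2 = 4 + 8 = 12
  N_3 = 4 + 12 = 16
So there are 16 ground terms available for substitution.
The variable x3 ranges independently over the available ground terms, and distinct assignments produce distinct instances.
Number of ground instances = 16.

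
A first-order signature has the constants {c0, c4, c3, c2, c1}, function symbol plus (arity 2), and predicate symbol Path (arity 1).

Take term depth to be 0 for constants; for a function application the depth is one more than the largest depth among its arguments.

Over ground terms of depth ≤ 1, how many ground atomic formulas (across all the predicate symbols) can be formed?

30

First count ground terms of depth ≤ 1.
Let N_k = |{terms of depth ≤ k}|. Then N_0 = 5 and N_k = 5 + N_{k-1}^2 for k ≥ 1 (one summand per function symbol, arity giving the exponent).
N_0 = 5
N_1 = 5 + 5^2 = 30
So |H| = 30.
For each predicate symbol, the number of ground atoms is |H| raised to its arity; summing:
  Path: 30
Total ground atoms: 30.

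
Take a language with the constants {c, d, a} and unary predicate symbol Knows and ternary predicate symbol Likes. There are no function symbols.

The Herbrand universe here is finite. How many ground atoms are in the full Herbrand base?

With no function symbols, the Herbrand universe is just the 3 constants.
Ground atoms per predicate: Knows: 3, Likes: 3^3 = 27.
Herbrand base size = 3 + 27 = 30.

30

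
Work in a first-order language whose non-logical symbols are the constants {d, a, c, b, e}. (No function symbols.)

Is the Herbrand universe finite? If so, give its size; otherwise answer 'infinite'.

5

There are no function symbols, so every ground term is one of the 5 constants.
The Herbrand universe is {d, a, c, b, e}, which is finite with 5 elements.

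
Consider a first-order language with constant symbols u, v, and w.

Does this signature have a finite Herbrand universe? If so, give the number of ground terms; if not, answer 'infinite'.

There are no function symbols, so every ground term is one of the 3 constants.
The Herbrand universe is {u, v, w}, which is finite with 3 elements.

3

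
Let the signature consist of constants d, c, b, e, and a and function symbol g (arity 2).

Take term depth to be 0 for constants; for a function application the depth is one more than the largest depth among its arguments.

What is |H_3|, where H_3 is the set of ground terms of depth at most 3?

819030

If N_k denotes the number of depth-≤k ground terms, the 5 constants give N_0 = 5, and each function symbol of arity r contributes N_{k-1}^r new terms at level k: N_k = 5 + N_{k-1}^2.
N_0 = 5
N_1 = 5 + 5^2 = 30
N_2 = 5 + 30^2 = 905
N_3 = 5 + 905^2 = 819030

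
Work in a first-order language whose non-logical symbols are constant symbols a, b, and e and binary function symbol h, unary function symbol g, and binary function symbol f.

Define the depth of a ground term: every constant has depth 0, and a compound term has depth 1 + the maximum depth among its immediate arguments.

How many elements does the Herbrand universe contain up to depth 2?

1179

Let N_k count ground terms of depth at most k. Each non-constant term of depth ≤ k is some function symbol applied to depth-≤(k−1) arguments, giving N_k = 3 + N_{k-1}^2 + N_{k-1} + N_{k-1}^2.
N_0 = 3
N_1 = 3 + 3^2 + 3 + 3^2 = 24
N_2 = 3 + 24^2 + 24 + 24^2 = 1179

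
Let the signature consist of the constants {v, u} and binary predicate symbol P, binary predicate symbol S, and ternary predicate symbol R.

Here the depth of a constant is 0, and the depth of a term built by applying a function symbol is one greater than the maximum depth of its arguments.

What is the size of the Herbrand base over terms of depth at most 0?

First count ground terms of depth ≤ 0.
With no function symbols every ground term is a constant, so there are exactly 2 ground terms at every depth bound.
N_0 = 2
So |H| = 2.
Ground atoms are formed by filling each argument slot of a predicate with a term from H, so an r-ary predicate gives |H|^r atoms:
  P: 2^2 = 4;  S: 2^2 = 4;  R: 2^3 = 8
Total ground atoms: 4 + 4 + 8 = 16.

16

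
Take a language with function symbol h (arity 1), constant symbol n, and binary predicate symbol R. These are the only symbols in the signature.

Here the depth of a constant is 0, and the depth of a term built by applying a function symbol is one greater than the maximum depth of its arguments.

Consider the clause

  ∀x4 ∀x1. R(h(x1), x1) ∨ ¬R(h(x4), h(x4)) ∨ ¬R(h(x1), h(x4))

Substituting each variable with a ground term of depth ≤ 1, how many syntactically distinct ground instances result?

Ground terms of depth ≤ 1:
  Count level by level. With function symbols h/1, the terms of depth ≤ k are the 1 constant together with each function applied to depth-≤(k−1) tuples, so N_k = 1 + N_{k-1}.
  N_0 = 1
  N_1 = 1 + 1 = 2
So there are 2 ground terms available for substitution.
The clause has 2 distinct variables (x4, x1), each appearing in the body. In the free term algebra distinct substitutions yield syntactically distinct ground instances.
Number of ground instances = 2^2 = 4.

4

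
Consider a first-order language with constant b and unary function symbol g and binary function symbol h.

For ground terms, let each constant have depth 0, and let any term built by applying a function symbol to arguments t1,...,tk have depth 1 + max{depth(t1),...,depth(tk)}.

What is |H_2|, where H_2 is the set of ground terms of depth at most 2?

If N_k denotes the number of depth-≤k ground terms, the 1 constant gives N_0 = 1, and each function symbol of arity r contributes N_{k-1}^r new terms at level k: N_k = 1 + N_{k-1} + N_{k-1}^2.
N_0 = 1
N_1 = 1 + 1 + 1^2 = 3
N_2 = 1 + 3 + 3^2 = 13

13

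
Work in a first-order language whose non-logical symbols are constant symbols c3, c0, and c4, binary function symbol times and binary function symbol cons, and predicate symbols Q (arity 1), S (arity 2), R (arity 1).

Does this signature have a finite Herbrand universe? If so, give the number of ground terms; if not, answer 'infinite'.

infinite

The signature has at least one function symbol (times, arity 2) and at least one constant (c3).
Iterating times gives infinitely many distinct ground terms: c3, times(c3, c3), times(times(c3, c3), times(c3, c3)), ...
So the Herbrand universe is infinite.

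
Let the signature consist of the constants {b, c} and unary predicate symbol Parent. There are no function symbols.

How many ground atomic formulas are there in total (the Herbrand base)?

With no function symbols, the Herbrand universe is just the 2 constants.
Ground atoms per predicate: Parent: 2.
Herbrand base size = 2 = 2.

2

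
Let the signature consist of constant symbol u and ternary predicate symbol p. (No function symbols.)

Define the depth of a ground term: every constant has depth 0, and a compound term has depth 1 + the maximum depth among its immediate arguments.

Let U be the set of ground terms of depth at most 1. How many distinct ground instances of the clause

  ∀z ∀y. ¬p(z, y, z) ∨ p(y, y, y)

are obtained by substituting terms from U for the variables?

1

Ground terms of depth ≤ 1:
  With no function symbols every ground term is a constant, so there is exactly 1 ground term at every depth bound.
  N_0 = 1
  N_1 = 1
So there is exactly 1 ground term available for substitution.
The clause has 2 distinct variables (z, y), each appearing in the body. In the free term algebra distinct substitutions yield syntactically distinct ground instances.
Number of ground instances = 1^2 = 1.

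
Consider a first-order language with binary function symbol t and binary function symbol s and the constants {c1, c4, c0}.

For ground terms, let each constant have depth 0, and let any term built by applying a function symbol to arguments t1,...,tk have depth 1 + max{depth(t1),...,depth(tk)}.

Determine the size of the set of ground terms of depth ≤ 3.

Write N_k for the number of ground terms of depth ≤ k. A term of depth ≤ k is either a constant or a function symbol applied to arguments of depth ≤ k−1, so N_k = 3 + N_{k-1}^2 + N_{k-1}^2.
N_0 = 3
N_1 = 3 + 3^2 + 3^2 = 21
N_2 = 3 + 21^2 + 21^2 = 885
N_3 = 3 + 885^2 + 885^2 = 1566453

1566453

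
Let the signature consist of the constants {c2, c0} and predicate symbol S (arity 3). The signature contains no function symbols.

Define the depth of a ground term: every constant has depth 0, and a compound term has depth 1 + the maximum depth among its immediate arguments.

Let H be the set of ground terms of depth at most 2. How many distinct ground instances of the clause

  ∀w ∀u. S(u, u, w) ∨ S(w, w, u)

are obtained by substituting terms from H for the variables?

4

Ground terms of depth ≤ 2:
  With no function symbols every ground term is a constant, so there are exactly 2 ground terms at every depth bound.
  N_0 = 2
  N_1 = 2
  N_2 = 2
So there are 2 ground terms available for substitution.
There are 2 variables to instantiate (w, u), each occurring in at least one literal, so different choices give different ground instances.
Number of ground instances = 2^2 = 4.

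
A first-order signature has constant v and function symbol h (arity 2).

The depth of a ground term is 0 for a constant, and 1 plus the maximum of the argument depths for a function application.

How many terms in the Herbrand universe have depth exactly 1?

1

Count level by level. With function symbols h/2, the terms of depth ≤ k are the 1 constant together with each function applied to depth-≤(k−1) tuples, so N_k = 1 + N_{k-1}^2.
N_0 = 1
N_1 = 1 + 1^2 = 2
Terms of depth exactly 1: N_1 − N_0 = 2 − 1 = 1.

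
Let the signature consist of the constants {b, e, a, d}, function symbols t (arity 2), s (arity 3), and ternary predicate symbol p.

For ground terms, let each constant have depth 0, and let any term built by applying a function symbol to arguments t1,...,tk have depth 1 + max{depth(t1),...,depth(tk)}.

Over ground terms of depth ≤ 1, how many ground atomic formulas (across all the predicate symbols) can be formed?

First count ground terms of depth ≤ 1.
Let N_k count ground terms of depth at most k. Each non-constant term of depth ≤ k is some function symbol applied to depth-≤(k−1) arguments, giving N_k = 4 + N_{k-1}^2 + N_{k-1}^3.
N_0 = 4
N_1 = 4 + 4^2 + 4^3 = 84
So |H| = 84.
A ground atom is a predicate applied to a tuple of terms from H, so the count is the sum over predicates of |H|^arity:
  p: 84^3 = 592704
Total ground atoms: 592704.

592704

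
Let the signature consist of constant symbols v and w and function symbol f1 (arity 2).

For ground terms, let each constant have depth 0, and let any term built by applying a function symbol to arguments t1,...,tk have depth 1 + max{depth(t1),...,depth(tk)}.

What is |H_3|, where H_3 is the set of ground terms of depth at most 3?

Write N_k for the number of ground terms of depth ≤ k. A term of depth ≤ k is either a constant or a function symbol applied to arguments of depth ≤ k−1, so N_k = 2 + N_{k-1}^2.
N_0 = 2
N_1 = 2 + 2^2 = 6
N_2 = 2 + 6^2 = 38
N_3 = 2 + 38^2 = 1446

1446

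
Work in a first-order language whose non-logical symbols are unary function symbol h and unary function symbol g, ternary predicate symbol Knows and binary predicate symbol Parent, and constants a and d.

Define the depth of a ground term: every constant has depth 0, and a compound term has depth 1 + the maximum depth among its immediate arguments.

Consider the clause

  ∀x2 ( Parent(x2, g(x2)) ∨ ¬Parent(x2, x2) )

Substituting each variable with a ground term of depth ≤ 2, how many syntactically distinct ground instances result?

Ground terms of depth ≤ 2:
  Let N_k = |{terms of depth ≤ k}|. Then N_0 = 2 and N_k = 2 + N_{k-1} + N_{k-1} for k ≥ 1 (one summand per function symbol, arity giving the exponent).
  N_0 = 2
  N_1 = 2 + 2 + 2 = 6
  N_2 = 2 + 6 + 6 = 14
So there are 14 ground terms available for substitution.
The clause has 1 distinct variable (x2), which appears in the body. In the free term algebra distinct substitutions yield syntactically distinct ground instances.
Number of ground instances = 14.

14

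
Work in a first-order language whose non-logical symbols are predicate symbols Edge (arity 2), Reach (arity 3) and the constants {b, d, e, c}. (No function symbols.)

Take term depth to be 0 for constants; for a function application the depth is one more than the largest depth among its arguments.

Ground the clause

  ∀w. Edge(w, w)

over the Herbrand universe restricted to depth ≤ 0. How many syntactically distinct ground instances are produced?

4

Ground terms of depth ≤ 0:
  With no function symbols every ground term is a constant, so there are exactly 4 ground terms at every depth bound.
  N_0 = 4
So there are 4 ground terms available for substitution.
The variable w ranges independently over the available ground terms, and distinct assignments produce distinct instances.
Number of ground instances = 4.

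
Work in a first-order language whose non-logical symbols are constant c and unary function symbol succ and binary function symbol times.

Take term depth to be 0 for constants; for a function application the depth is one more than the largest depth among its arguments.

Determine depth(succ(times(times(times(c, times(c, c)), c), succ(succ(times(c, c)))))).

depth(times(c, c)) = 1 + max(0, 0) = 1
depth(times(c, times(c, c))) = 1 + max(0, 1) = 2
depth(times(times(c, times(c, c)), c)) = 1 + max(2, 0) = 3
depth(succ(times(c, c))) = 1 + depth(times(c, c)) = 1 + 1 = 2
depth(succ(succ(times(c, c)))) = 1 + depth(succ(times(c, c))) = 1 + 2 = 3
depth(times(times(times(c, times(c, c)), c), succ(succ(times(c, c))))) = 1 + max(3, 3) = 4
depth(succ(times(times(times(c, times(c, c)), c), succ(succ(times(c, c)))))) = 1 + depth(times(times(times(c, times(c, c)), c), succ(succ(times(c, c))))) = 1 + 4 = 5

5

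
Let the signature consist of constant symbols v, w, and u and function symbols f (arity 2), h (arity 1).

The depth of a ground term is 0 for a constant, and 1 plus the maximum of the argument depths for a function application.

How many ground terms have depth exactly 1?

Write N_k for the number of ground terms of depth ≤ k. A term of depth ≤ k is either a constant or a function symbol applied to arguments of depth ≤ k−1, so N_k = 3 + N_{k-1}^2 + N_{k-1}.
N_0 = 3
N_1 = 3 + 3^2 + 3 = 15
Terms of depth exactly 1: N_1 − N_0 = 15 − 3 = 12.

12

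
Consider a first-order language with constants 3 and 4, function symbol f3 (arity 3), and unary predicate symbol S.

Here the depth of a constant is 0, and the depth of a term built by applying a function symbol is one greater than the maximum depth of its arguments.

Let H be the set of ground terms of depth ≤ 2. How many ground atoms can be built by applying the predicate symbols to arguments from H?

First count ground terms of depth ≤ 2.
Write N_k for the number of ground terms of depth ≤ k. A term of depth ≤ k is either a constant or a function symbol applied to arguments of depth ≤ k−1, so N_k = 2 + N_{k-1}^3.
N_0 = 2
N_1 = 2 + 2^3 = 10
N_2 = 2 + 10^3 = 1002
So |H| = 1002.
A ground atom is a predicate applied to a tuple of terms from H, so the count is the sum over predicates of |H|^arity:
  S: 1002
Total ground atoms: 1002.

1002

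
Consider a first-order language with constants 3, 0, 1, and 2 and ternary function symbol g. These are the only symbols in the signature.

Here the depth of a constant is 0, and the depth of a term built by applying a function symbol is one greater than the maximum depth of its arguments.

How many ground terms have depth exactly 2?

314368

Count level by level. With function symbols g/3, the terms of depth ≤ k are the 4 constants together with each function applied to depth-≤(k−1) tuples, so N_k = 4 + N_{k-1}^3.
N_0 = 4
N_1 = 4 + 4^3 = 68
N_2 = 4 + 68^3 = 314436
Terms of depth exactly 2: N_2 − N_1 = 314436 − 68 = 314368.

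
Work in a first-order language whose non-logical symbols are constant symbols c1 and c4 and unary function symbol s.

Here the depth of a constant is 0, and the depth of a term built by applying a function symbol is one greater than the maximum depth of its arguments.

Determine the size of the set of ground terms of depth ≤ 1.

4

Write N_k for the number of ground terms of depth ≤ k. A term of depth ≤ k is either a constant or a function symbol applied to arguments of depth ≤ k−1, so N_k = 2 + N_{k-1}.
N_0 = 2
N_1 = 2 + 2 = 4
Explicitly: c1, c4, s(c1), s(c4).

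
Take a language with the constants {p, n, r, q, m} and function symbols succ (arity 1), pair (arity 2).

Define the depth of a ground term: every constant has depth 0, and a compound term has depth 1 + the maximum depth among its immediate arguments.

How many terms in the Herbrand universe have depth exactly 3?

1600230

Write N_k for the number of ground terms of depth ≤ k. A term of depth ≤ k is either a constant or a function symbol applied to arguments of depth ≤ k−1, so N_k = 5 + N_{k-1} + N_{k-1}^2.
N_0 = 5
N_1 = 5 + 5 + 5^2 = 35
N_2 = 5 + 35 + 35^2 = 1265
N_3 = 5 + 1265 + 1265^2 = 1601495
Terms of depth exactly 3: N_3 − N_2 = 1601495 − 1265 = 1600230.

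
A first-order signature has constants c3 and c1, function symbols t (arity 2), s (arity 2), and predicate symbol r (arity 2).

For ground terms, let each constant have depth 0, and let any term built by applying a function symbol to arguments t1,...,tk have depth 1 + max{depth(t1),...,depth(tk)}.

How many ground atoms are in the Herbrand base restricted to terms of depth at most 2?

40804

First count ground terms of depth ≤ 2.
If N_k denotes the number of depth-≤k ground terms, the 2 constants give N_0 = 2, and each function symbol of arity r contributes N_{k-1}^r new terms at level k: N_k = 2 + N_{k-1}^2 + N_{k-1}^2.
N_0 = 2
N_1 = 2 + 2^2 + 2^2 = 10
N_2 = 2 + 10^2 + 10^2 = 202
So |H| = 202.
Ground atoms are formed by filling each argument slot of a predicate with a term from H, so an r-ary predicate gives |H|^r atoms:
  r: 202^2 = 40804
Total ground atoms: 40804.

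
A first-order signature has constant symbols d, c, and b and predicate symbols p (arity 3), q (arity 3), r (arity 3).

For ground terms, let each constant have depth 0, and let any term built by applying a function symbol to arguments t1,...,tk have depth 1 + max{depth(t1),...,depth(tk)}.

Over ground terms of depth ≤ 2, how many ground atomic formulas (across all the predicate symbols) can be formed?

First count ground terms of depth ≤ 2.
With no function symbols every ground term is a constant, so there are exactly 3 ground terms at every depth bound.
N_0 = 3
N_1 = 3
N_2 = 3
Explicitly: d, c, b.
So |H| = 3.
A ground atom is a predicate applied to a tuple of terms from H, so the count is the sum over predicates of |H|^arity:
  p: 3^3 = 27;  q: 3^3 = 27;  r: 3^3 = 27
Total ground atoms: 27 + 27 + 27 = 81.

81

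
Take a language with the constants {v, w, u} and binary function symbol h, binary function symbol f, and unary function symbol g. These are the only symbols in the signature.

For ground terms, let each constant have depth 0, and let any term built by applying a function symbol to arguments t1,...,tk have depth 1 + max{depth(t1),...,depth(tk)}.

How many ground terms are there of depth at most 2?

Let N_k count ground terms of depth at most k. Each non-constant term of depth ≤ k is some function symbol applied to depth-≤(k−1) arguments, giving N_k = 3 + N_{k-1}^2 + N_{k-1}^2 + N_{k-1}.
N_0 = 3
N_1 = 3 + 3^2 + 3^2 + 3 = 24
N_2 = 3 + 24^2 + 24^2 + 24 = 1179

1179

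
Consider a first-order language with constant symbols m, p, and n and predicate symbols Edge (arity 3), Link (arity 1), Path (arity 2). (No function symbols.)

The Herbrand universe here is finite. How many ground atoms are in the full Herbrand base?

With no function symbols, the Herbrand universe is just the 3 constants.
Ground atoms per predicate: Edge: 3^3 = 27, Link: 3, Path: 3^2 = 9.
Herbrand base size = 27 + 3 + 9 = 39.

39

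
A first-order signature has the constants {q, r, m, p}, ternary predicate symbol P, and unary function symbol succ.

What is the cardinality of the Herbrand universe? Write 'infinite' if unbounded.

infinite

The signature has at least one function symbol (succ, arity 1) and at least one constant (q).
Iterating succ gives infinitely many distinct ground terms: q, succ(q), succ(succ(q)), ...
So the Herbrand universe is infinite.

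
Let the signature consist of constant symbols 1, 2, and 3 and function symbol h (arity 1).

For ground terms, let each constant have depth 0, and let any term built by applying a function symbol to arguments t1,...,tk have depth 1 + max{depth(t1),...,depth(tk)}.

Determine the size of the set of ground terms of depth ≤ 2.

Count level by level. With function symbols h/1, the terms of depth ≤ k are the 3 constants together with each function applied to depth-≤(k−1) tuples, so N_k = 3 + N_{k-1}.
N_0 = 3
N_1 = 3 + 3 = 6
N_2 = 3 + 6 = 9
Explicitly: 1, 2, 3, h(1), h(2), h(3), h(h(1)), h(h(2)), h(h(3)).

9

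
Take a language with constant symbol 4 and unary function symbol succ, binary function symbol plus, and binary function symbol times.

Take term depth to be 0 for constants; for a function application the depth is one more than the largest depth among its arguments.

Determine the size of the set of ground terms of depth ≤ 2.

37

Count level by level. With function symbols succ/1, plus/2, times/2, the terms of depth ≤ k are the 1 constant together with each function applied to depth-≤(k−1) tuples, so N_k = 1 + N_{k-1} + N_{k-1}^2 + N_{k-1}^2.
N_0 = 1
N_1 = 1 + 1 + 1^2 + 1^2 = 4
N_2 = 1 + 4 + 4^2 + 4^2 = 37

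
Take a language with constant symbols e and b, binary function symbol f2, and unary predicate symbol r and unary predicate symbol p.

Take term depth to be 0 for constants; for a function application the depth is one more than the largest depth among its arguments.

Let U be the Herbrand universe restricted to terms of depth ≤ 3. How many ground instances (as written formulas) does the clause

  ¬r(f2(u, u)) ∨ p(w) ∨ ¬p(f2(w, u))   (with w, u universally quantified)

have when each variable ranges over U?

Ground terms of depth ≤ 3:
  Let N_k = |{terms of depth ≤ k}|. Then N_0 = 2 and N_k = 2 + N_{k-1}^2 for k ≥ 1 (one summand per function symbol, arity giving the exponent).
  N_0 = 2
  N_1 = 2 + 2^2 = 6
  N_2 = 2 + 6^2 = 38
  N_3 = 2 + 38^2 = 1446
So there are 1446 ground terms available for substitution.
Each of w, u ranges independently over the available ground terms, and distinct assignments produce distinct instances.
Number of ground instances = 1446^2 = 2090916.

2090916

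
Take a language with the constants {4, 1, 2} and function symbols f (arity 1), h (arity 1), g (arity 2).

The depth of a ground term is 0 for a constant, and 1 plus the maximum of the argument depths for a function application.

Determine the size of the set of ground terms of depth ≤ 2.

Count level by level. With function symbols f/1, h/1, g/2, the terms of depth ≤ k are the 3 constants together with each function applied to depth-≤(k−1) tuples, so N_k = 3 + N_{k-1} + N_{k-1} + N_{k-1}^2.
N_0 = 3
N_1 = 3 + 3 + 3 + 3^2 = 18
N_2 = 3 + 18 + 18 + 18^2 = 363

363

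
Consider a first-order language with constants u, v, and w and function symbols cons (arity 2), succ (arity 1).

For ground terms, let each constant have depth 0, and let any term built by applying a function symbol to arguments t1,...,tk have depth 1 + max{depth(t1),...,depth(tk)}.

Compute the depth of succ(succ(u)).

depth(succ(u)) = 1 + depth(u) = 1 + 0 = 1
depth(succ(succ(u))) = 1 + depth(succ(u)) = 1 + 1 = 2

2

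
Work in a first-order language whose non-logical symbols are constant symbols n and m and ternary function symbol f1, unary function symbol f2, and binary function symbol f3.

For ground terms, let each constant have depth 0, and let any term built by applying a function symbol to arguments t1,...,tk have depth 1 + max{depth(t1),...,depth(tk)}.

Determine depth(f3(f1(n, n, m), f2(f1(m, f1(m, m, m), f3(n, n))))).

depth(f1(n, n, m)) = 1 + max(0, 0, 0) = 1
depth(f1(m, m, m)) = 1 + max(0, 0, 0) = 1
depth(f3(n, n)) = 1 + max(0, 0) = 1
depth(f1(m, f1(m, m, m), f3(n, n))) = 1 + max(0, 1, 1) = 2
depth(f2(f1(m, f1(m, m, m), f3(n, n)))) = 1 + depth(f1(m, f1(m, m, m), f3(n, n))) = 1 + 2 = 3
depth(f3(f1(n, n, m), f2(f1(m, f1(m, m, m), f3(n, n))))) = 1 + max(1, 3) = 4

4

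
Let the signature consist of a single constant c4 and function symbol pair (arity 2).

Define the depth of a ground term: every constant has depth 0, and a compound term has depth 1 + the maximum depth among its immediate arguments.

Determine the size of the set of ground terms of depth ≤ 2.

Count level by level. With function symbols pair/2, the terms of depth ≤ k are the 1 constant together with each function applied to depth-≤(k−1) tuples, so N_k = 1 + N_{k-1}^2.
N_0 = 1
N_1 = 1 + 1^2 = 2
N_2 = 1 + 2^2 = 5
Explicitly: c4, pair(c4, c4), pair(c4, pair(c4, c4)), pair(pair(c4, c4), c4), pair(pair(c4, c4), pair(c4, c4)).

5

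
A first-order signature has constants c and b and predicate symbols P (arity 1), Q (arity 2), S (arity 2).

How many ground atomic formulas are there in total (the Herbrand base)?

With no function symbols, the Herbrand universe is just the 2 constants.
Ground atoms per predicate: P: 2, Q: 2^2 = 4, S: 2^2 = 4.
Herbrand base size = 2 + 4 + 4 = 10.

10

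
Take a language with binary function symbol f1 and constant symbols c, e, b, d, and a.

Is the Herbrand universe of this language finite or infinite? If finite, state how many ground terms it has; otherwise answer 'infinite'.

infinite

The signature has at least one function symbol (f1, arity 2) and at least one constant (c).
Iterating f1 gives infinitely many distinct ground terms: c, f1(c, c), f1(f1(c, c), f1(c, c)), ...
So the Herbrand universe is infinite.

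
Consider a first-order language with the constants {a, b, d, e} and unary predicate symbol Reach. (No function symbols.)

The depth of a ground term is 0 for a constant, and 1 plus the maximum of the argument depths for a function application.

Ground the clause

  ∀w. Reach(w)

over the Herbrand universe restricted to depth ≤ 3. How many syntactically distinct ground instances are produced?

4

Ground terms of depth ≤ 3:
  With no function symbols every ground term is a constant, so there are exactly 4 ground terms at every depth bound.
  N_0 = 4
  N_1 = 4
  N_2 = 4
  N_3 = 4
  Explicitly: a, b, d, e.
So there are 4 ground terms available for substitution.
The variable w ranges independently over the available ground terms, and distinct assignments produce distinct instances.
Number of ground instances = 4.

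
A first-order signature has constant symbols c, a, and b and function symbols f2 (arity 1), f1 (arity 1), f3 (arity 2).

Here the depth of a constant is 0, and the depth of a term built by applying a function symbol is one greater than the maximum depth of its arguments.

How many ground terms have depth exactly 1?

If N_k denotes the number of depth-≤k ground terms, the 3 constants give N_0 = 3, and each function symbol of arity r contributes N_{k-1}^r new terms at level k: N_k = 3 + N_{k-1} + N_{k-1} + N_{k-1}^2.
N_0 = 3
N_1 = 3 + 3 + 3 + 3^2 = 18
Terms of depth exactly 1: N_1 − N_0 = 18 − 3 = 15.

15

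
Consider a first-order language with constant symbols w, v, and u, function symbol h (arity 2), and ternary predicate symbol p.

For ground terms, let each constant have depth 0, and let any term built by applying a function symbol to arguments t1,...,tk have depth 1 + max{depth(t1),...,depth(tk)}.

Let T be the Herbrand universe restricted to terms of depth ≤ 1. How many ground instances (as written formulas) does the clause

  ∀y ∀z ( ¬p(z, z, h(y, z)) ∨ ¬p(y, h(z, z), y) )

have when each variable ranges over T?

Ground terms of depth ≤ 1:
  Count level by level. With function symbols h/2, the terms of depth ≤ k are the 3 constants together with each function applied to depth-≤(k−1) tuples, so N_k = 3 + N_{k-1}^2.
  N_0 = 3
  N_1 = 3 + 3^2 = 12
So there are 12 ground terms available for substitution.
The clause has 2 distinct variables (y, z), each appearing in the body. In the free term algebra distinct substitutions yield syntactically distinct ground instances.
Number of ground instances = 12^2 = 144.

144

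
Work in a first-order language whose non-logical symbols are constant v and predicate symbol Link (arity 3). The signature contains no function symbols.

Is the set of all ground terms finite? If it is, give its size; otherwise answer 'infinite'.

1

There are no function symbols, so the only ground term is the single constant.
The Herbrand universe is {v}, finite with 1 element.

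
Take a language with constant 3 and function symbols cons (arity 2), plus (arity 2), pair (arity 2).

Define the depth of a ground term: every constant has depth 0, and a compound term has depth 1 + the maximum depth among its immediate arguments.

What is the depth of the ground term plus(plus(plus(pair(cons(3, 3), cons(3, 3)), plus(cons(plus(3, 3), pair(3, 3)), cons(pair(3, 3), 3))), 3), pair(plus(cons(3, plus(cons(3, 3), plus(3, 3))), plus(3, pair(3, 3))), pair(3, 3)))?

6

depth(cons(3, 3)) = 1 + max(0, 0) = 1
depth(pair(cons(3, 3), cons(3, 3))) = 1 + max(1, 1) = 2
depth(plus(3, 3)) = 1 + max(0, 0) = 1
depth(pair(3, 3)) = 1 + max(0, 0) = 1
depth(cons(plus(3, 3), pair(3, 3))) = 1 + max(1, 1) = 2
depth(cons(pair(3, 3), 3)) = 1 + max(1, 0) = 2
depth(plus(cons(plus(3, 3), pair(3, 3)), cons(pair(3, 3), 3))) = 1 + max(2, 2) = 3
depth(plus(pair(cons(3, 3), cons(3, 3)), plus(cons(plus(3, 3), pair(3, 3)), cons(pair(3, 3), 3)))) = 1 + max(2, 3) = 4
depth(plus(plus(pair(cons(3, 3), cons(3, 3)), plus(cons(plus(3, 3), pair(3, 3)), cons(pair(3, 3), 3))), 3)) = 1 + max(4, 0) = 5
depth(plus(cons(3, 3), plus(3, 3))) = 1 + max(1, 1) = 2
depth(cons(3, plus(cons(3, 3), plus(3, 3)))) = 1 + max(0, 2) = 3
depth(plus(3, pair(3, 3))) = 1 + max(0, 1) = 2
depth(plus(cons(3, plus(cons(3, 3), plus(3, 3))), plus(3, pair(3, 3)))) = 1 + max(3, 2) = 4
depth(pair(plus(cons(3, plus(cons(3, 3), plus(3, 3))), plus(3, pair(3, 3))), pair(3, 3))) = 1 + max(4, 1) = 5
depth(plus(plus(plus(pair(cons(3, 3), cons(3, 3)), plus(cons(plus(3, 3), pair(3, 3)), cons(pair(3, 3), 3))), 3), pair(plus(cons(3, plus(cons(3, 3), plus(3, 3))), plus(3, pair(3, 3))), pair(3, 3)))) = 1 + max(5, 5) = 6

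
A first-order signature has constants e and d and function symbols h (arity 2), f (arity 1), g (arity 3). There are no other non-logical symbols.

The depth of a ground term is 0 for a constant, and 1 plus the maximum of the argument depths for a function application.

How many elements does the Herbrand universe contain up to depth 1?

Let N_k = |{terms of depth ≤ k}|. Then N_0 = 2 and N_k = 2 + N_{k-1}^2 + N_{k-1} + N_{k-1}^3 for k ≥ 1 (one summand per function symbol, arity giving the exponent).
N_0 = 2
N_1 = 2 + 2^2 + 2 + 2^3 = 16

16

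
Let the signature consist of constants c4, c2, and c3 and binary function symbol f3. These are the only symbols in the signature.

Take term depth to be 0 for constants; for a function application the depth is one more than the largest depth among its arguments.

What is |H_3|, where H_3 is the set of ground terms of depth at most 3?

Let N_k = |{terms of depth ≤ k}|. Then N_0 = 3 and N_k = 3 + N_{k-1}^2 for k ≥ 1 (one summand per function symbol, arity giving the exponent).
N_0 = 3
N_1 = 3 + 3^2 = 12
N_2 = 3 + 12^2 = 147
N_3 = 3 + 147^2 = 21612

21612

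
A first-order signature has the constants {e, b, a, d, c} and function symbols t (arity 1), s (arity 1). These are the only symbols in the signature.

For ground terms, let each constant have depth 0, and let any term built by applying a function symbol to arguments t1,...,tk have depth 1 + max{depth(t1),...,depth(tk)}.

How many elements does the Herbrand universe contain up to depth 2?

Write N_k for the number of ground terms of depth ≤ k. A term of depth ≤ k is either a constant or a function symbol applied to arguments of depth ≤ k−1, so N_k = 5 + N_{k-1} + N_{k-1}.
N_0 = 5
N_1 = 5 + 5 + 5 = 15
N_2 = 5 + 15 + 15 = 35

35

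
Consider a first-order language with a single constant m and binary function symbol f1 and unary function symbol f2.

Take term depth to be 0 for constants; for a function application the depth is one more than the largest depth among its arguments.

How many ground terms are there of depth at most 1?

3

If N_k denotes the number of depth-≤k ground terms, the 1 constant gives N_0 = 1, and each function symbol of arity r contributes N_{k-1}^r new terms at level k: N_k = 1 + N_{k-1}^2 + N_{k-1}.
N_0 = 1
N_1 = 1 + 1^2 + 1 = 3
Explicitly: m, f1(m, m), f2(m).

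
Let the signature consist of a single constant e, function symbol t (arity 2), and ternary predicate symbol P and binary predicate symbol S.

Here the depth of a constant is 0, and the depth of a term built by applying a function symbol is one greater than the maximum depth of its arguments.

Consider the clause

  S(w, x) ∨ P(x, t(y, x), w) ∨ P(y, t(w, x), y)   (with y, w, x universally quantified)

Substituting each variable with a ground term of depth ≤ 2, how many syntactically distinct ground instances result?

125

Ground terms of depth ≤ 2:
  If N_k denotes the number of depth-≤k ground terms, the 1 constant gives N_0 = 1, and each function symbol of arity r contributes N_{k-1}^r new terms at level k: N_k = 1 + N_{k-1}^2.
  N_0 = 1
  N_1 = 1 + 1^2 = 2
  N_2 = 1 + 2^2 = 5
So there are 5 ground terms available for substitution.
The body mentions every one of the 3 quantified variables; since ground terms form a free algebra, no two substitutions collapse to the same formula.
Number of ground instances = 5^3 = 125.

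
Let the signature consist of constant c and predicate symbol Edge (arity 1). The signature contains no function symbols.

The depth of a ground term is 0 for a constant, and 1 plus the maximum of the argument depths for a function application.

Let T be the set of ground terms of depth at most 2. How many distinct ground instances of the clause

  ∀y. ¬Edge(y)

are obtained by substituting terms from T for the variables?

1

Ground terms of depth ≤ 2:
  With no function symbols every ground term is a constant, so there is exactly 1 ground term at every depth bound.
  N_0 = 1
  N_1 = 1
  N_2 = 1
  Explicitly: c.
So there is exactly 1 ground term available for substitution.
The variable y ranges independently over the available ground terms, and distinct assignments produce distinct instances.
Number of ground instances = 1.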